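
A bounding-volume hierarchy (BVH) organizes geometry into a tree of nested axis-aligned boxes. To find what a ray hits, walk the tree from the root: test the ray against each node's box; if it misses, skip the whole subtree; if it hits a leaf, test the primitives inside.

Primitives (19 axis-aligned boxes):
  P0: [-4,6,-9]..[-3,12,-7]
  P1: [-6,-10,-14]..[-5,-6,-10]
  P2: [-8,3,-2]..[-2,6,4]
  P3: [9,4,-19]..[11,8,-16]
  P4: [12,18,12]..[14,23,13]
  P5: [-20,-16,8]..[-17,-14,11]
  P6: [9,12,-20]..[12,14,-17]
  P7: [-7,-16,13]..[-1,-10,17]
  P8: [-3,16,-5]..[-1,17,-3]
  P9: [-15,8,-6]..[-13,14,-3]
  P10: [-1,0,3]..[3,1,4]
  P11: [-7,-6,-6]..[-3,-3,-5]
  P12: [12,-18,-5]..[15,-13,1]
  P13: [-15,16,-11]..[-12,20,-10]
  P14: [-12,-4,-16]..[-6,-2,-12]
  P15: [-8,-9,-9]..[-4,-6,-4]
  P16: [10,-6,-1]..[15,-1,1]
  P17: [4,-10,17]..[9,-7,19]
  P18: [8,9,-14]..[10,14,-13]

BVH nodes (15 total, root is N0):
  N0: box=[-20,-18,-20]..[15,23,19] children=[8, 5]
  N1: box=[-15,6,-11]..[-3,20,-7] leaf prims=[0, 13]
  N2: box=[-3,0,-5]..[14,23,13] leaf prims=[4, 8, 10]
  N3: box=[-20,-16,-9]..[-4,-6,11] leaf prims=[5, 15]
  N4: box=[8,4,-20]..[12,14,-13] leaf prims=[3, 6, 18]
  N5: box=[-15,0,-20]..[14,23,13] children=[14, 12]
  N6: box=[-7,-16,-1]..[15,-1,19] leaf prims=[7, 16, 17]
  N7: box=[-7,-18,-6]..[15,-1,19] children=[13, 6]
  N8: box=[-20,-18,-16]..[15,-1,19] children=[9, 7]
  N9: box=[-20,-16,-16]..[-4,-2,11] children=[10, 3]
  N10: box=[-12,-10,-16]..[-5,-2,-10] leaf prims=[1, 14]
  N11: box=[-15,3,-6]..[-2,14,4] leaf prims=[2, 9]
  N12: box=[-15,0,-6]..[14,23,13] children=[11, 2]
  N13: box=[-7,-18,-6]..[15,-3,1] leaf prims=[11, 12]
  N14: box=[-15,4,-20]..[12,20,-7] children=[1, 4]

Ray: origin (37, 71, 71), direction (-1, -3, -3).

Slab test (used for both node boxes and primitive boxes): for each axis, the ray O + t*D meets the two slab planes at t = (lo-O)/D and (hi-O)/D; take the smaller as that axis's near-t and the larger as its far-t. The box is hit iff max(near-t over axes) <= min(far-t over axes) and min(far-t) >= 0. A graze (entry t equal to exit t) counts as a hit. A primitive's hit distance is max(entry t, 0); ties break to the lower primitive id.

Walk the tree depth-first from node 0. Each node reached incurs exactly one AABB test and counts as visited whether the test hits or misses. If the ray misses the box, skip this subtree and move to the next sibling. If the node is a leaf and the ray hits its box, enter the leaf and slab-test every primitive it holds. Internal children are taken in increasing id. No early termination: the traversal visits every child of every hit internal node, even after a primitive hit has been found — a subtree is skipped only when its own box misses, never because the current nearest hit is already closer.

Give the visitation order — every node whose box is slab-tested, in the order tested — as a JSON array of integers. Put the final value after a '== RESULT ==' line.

Trace the traversal:
N0 x:[22,57] y:[16,89/3] z:[52/3,91/3] -> hit [22,89/3], descend [5, 8]
  N5 x:[23,52] y:[16,71/3] z:[58/3,91/3] -> hit [23,71/3], descend [12, 14]
    N12 x:[23,52] y:[16,71/3] z:[58/3,77/3] -> hit [23,71/3], descend [2, 11]
      N2 x:[23,40] y:[16,71/3] z:[58/3,76/3] -> hit [23,71/3] leaf, test {P4(miss), P8(miss), P10(miss)}
      N11 x:[39,52] y:[19,68/3] z:[67/3,77/3] -> miss, prune
    N14 x:[25,52] y:[17,67/3] z:[26,91/3] -> miss, prune
  N8 x:[22,57] y:[24,89/3] z:[52/3,29] -> hit [24,29], descend [7, 9]
    N7 x:[22,44] y:[24,89/3] z:[52/3,77/3] -> hit [24,77/3], descend [6, 13]
      N6 x:[22,44] y:[24,29] z:[52/3,24] -> hit [24,24] leaf, test {P7(miss), P16@t=24, P17(miss)}
      N13 x:[22,44] y:[74/3,89/3] z:[70/3,77/3] -> hit [74/3,77/3] leaf, test {P11(miss), P12(miss)}
    N9 x:[41,57] y:[73/3,29] z:[20,29] -> miss, prune

Summary -> nodes [0, 5, 12, 2, 11, 14, 8, 7, 6, 13, 9]; box-tests=11; leaf-entries=3; first=P16

== RESULT ==
[0, 5, 12, 2, 11, 14, 8, 7, 6, 13, 9]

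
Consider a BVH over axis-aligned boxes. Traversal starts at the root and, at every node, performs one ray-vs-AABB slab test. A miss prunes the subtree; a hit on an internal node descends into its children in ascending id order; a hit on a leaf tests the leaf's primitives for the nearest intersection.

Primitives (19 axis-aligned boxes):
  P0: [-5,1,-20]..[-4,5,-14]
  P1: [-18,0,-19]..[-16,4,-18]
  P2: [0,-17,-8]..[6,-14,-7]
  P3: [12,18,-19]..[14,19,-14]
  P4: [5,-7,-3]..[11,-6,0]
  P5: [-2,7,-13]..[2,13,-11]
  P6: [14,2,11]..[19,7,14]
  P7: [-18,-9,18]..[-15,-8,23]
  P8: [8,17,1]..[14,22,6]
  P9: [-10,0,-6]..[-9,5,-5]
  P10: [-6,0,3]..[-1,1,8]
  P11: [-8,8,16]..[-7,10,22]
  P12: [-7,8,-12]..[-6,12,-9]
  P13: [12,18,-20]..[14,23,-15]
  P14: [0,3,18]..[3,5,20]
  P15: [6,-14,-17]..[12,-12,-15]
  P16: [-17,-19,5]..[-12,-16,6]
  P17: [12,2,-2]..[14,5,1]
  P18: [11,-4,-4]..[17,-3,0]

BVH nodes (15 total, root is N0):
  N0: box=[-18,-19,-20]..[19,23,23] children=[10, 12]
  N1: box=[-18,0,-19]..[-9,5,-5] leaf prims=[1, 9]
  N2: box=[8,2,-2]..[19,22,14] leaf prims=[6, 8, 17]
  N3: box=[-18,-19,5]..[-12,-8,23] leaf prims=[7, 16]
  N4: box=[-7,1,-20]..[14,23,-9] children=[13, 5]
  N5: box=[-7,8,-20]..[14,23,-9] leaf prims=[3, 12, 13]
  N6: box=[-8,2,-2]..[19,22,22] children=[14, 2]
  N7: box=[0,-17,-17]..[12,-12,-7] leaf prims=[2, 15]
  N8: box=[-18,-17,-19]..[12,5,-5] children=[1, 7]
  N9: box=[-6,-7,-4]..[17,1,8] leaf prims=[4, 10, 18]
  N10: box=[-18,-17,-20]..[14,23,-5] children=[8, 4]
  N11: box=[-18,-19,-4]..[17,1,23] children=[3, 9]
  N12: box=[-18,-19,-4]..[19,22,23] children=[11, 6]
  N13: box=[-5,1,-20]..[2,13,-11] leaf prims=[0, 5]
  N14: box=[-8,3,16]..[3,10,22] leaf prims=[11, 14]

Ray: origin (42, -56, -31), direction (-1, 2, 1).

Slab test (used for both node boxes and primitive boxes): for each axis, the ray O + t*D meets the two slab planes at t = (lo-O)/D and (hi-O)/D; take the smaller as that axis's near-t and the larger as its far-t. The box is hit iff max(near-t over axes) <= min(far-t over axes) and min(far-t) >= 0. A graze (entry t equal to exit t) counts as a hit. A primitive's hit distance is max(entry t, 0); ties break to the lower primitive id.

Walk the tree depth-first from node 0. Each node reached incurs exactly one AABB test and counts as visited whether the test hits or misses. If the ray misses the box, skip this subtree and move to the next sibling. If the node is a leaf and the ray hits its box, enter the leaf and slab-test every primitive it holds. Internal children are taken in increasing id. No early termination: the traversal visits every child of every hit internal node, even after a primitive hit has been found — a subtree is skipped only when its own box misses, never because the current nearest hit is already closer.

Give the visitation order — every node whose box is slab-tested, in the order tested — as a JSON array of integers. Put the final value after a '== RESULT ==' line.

Walk:
N0 x:[23,60] y:[37/2,79/2] z:[11,54] -> hit [23,79/2], descend [10, 12]
  N10 x:[28,60] y:[39/2,79/2] z:[11,26] -> miss, prune
  N12 x:[23,60] y:[37/2,39] z:[27,54] -> hit [27,39], descend [6, 11]
    N6 x:[23,50] y:[29,39] z:[29,53] -> hit [29,39], descend [2, 14]
      N2 x:[23,34] y:[29,39] z:[29,45] -> hit [29,34] leaf, test {P6(miss), P8(miss), P17@t=29}
      N14 x:[39,50] y:[59/2,33] z:[47,53] -> miss, prune
    N11 x:[25,60] y:[37/2,57/2] z:[27,54] -> hit [27,57/2], descend [3, 9]
      N3 x:[54,60] y:[37/2,24] z:[36,54] -> miss, prune
      N9 x:[25,48] y:[49/2,57/2] z:[27,39] -> hit [27,57/2] leaf, test {P4(miss), P10(miss), P18(miss)}

Summary -> nodes [0, 10, 12, 6, 2, 14, 11, 3, 9]; box-tests=9; leaf-entries=2; first=P17

== RESULT ==
[0, 10, 12, 6, 2, 14, 11, 3, 9]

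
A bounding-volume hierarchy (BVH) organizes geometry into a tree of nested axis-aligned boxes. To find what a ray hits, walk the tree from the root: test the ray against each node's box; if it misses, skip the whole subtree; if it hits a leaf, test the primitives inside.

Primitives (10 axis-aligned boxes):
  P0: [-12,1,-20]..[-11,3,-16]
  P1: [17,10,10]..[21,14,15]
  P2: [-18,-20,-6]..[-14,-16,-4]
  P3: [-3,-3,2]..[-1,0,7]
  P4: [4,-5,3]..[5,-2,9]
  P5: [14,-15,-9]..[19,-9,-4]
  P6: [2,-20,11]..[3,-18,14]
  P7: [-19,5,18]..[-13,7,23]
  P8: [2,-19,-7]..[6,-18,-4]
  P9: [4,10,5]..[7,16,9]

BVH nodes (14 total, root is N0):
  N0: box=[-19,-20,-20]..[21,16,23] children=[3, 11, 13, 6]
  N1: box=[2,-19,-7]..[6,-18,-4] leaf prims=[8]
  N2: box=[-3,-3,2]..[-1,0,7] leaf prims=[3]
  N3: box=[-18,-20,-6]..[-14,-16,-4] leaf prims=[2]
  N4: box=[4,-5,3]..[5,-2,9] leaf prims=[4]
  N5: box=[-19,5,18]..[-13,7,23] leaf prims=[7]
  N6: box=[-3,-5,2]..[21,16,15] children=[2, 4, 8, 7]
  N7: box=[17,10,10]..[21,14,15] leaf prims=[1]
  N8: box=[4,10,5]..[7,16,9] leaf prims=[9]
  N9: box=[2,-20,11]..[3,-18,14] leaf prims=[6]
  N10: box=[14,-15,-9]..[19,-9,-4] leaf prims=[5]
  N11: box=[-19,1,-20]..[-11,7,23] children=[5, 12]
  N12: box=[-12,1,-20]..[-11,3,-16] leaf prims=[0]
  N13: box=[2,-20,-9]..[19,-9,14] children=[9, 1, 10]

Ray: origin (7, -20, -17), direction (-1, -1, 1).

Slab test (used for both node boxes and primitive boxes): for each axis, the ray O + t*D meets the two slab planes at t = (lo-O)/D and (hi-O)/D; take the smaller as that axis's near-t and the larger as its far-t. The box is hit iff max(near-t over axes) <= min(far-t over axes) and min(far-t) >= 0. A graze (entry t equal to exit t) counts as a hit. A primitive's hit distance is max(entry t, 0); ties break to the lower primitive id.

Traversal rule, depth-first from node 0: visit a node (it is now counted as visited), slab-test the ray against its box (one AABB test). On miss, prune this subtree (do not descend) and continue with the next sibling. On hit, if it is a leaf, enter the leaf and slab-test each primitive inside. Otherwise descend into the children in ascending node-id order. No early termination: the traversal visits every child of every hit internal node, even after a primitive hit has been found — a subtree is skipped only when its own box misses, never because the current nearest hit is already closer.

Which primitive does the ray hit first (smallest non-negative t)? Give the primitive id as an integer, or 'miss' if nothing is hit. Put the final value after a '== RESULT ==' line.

Trace the traversal:
N0 x:[-14,26] y:[-36,0] z:[-3,40] -> hit [-3,0], descend [3, 6, 11, 13]
  N3 x:[21,25] y:[-4,0] z:[11,13] -> miss, prune
  N6 x:[-14,10] y:[-36,-15] z:[19,32] -> miss, prune
  N11 x:[18,26] y:[-27,-21] z:[-3,40] -> miss, prune
  N13 x:[-12,5] y:[-11,0] z:[8,31] -> miss, prune

Summary -> nodes [0, 3, 6, 11, 13]; box-tests=5; leaf-entries=0; first=miss

== RESULT ==
miss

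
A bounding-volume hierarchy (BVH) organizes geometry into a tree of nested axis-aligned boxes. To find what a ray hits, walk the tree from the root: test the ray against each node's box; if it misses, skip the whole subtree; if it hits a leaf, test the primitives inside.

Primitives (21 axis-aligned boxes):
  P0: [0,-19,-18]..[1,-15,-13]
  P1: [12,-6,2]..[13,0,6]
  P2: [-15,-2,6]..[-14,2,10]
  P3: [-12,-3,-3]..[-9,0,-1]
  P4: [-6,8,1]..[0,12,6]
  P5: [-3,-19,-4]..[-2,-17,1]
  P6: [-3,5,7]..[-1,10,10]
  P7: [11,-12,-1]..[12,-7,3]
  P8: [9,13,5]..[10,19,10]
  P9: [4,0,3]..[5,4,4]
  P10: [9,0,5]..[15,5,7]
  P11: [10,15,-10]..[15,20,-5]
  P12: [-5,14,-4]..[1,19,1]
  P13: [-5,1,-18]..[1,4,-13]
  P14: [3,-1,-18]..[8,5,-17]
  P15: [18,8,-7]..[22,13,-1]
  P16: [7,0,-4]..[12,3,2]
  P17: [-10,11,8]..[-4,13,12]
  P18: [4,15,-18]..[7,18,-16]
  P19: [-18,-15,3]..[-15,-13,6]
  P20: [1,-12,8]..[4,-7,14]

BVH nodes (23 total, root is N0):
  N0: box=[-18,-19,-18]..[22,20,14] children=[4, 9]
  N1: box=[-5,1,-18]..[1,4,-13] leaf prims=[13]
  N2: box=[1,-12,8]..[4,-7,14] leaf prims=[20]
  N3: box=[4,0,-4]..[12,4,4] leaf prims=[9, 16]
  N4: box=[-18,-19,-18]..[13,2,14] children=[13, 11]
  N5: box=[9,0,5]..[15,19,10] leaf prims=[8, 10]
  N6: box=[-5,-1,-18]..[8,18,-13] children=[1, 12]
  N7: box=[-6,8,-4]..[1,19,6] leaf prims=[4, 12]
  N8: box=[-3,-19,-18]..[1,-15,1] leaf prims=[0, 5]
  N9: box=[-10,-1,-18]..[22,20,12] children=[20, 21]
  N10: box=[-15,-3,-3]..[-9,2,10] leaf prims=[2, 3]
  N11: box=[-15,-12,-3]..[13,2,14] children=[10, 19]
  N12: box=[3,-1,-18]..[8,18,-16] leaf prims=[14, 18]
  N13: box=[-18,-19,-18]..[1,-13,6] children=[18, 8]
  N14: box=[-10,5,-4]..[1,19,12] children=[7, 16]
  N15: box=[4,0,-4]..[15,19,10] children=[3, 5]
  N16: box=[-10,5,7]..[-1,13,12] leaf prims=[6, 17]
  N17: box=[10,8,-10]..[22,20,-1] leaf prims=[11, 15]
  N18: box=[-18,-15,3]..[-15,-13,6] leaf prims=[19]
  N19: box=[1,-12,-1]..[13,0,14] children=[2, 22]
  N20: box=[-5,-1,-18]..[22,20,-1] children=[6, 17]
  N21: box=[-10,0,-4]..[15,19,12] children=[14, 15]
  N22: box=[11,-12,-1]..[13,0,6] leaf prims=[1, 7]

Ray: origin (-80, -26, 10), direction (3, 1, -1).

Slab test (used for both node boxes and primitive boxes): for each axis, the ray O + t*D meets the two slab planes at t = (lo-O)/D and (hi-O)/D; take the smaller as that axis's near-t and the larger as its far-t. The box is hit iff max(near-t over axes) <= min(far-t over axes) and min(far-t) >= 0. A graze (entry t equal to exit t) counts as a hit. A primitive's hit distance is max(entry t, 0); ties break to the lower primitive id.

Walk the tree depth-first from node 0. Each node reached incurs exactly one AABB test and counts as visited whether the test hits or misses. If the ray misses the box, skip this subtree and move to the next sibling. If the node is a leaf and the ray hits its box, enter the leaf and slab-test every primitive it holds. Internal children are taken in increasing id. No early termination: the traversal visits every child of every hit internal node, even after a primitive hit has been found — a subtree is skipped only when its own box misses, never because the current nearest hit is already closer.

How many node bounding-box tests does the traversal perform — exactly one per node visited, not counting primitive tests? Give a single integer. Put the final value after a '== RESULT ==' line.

Traverse from the root:
N0 x:[62/3,34] y:[7,46] z:[-4,28] -> hit [62/3,28], descend [4, 9]
  N4 x:[62/3,31] y:[7,28] z:[-4,28] -> hit [62/3,28], descend [11, 13]
    N11 x:[65/3,31] y:[14,28] z:[-4,13] -> miss, prune
    N13 x:[62/3,27] y:[7,13] z:[4,28] -> miss, prune
  N9 x:[70/3,34] y:[25,46] z:[-2,28] -> hit [25,28], descend [20, 21]
    N20 x:[25,34] y:[25,46] z:[11,28] -> hit [25,28], descend [6, 17]
      N6 x:[25,88/3] y:[25,44] z:[23,28] -> hit [25,28], descend [1, 12]
        N1 x:[25,27] y:[27,30] z:[23,28] -> hit [27,27] leaf, test {P13@t=27}
        N12 x:[83/3,88/3] y:[25,44] z:[26,28] -> hit [83/3,28] leaf, test {P14@t=83/3, P18(miss)}
      N17 x:[30,34] y:[34,46] z:[11,20] -> miss, prune
    N21 x:[70/3,95/3] y:[26,45] z:[-2,14] -> miss, prune

Visited [0, 4, 11, 13, 9, 20, 6, 1, 12, 17, 21]. Tests: 11 box, 2 leaf. Nearest: P13.

== RESULT ==
11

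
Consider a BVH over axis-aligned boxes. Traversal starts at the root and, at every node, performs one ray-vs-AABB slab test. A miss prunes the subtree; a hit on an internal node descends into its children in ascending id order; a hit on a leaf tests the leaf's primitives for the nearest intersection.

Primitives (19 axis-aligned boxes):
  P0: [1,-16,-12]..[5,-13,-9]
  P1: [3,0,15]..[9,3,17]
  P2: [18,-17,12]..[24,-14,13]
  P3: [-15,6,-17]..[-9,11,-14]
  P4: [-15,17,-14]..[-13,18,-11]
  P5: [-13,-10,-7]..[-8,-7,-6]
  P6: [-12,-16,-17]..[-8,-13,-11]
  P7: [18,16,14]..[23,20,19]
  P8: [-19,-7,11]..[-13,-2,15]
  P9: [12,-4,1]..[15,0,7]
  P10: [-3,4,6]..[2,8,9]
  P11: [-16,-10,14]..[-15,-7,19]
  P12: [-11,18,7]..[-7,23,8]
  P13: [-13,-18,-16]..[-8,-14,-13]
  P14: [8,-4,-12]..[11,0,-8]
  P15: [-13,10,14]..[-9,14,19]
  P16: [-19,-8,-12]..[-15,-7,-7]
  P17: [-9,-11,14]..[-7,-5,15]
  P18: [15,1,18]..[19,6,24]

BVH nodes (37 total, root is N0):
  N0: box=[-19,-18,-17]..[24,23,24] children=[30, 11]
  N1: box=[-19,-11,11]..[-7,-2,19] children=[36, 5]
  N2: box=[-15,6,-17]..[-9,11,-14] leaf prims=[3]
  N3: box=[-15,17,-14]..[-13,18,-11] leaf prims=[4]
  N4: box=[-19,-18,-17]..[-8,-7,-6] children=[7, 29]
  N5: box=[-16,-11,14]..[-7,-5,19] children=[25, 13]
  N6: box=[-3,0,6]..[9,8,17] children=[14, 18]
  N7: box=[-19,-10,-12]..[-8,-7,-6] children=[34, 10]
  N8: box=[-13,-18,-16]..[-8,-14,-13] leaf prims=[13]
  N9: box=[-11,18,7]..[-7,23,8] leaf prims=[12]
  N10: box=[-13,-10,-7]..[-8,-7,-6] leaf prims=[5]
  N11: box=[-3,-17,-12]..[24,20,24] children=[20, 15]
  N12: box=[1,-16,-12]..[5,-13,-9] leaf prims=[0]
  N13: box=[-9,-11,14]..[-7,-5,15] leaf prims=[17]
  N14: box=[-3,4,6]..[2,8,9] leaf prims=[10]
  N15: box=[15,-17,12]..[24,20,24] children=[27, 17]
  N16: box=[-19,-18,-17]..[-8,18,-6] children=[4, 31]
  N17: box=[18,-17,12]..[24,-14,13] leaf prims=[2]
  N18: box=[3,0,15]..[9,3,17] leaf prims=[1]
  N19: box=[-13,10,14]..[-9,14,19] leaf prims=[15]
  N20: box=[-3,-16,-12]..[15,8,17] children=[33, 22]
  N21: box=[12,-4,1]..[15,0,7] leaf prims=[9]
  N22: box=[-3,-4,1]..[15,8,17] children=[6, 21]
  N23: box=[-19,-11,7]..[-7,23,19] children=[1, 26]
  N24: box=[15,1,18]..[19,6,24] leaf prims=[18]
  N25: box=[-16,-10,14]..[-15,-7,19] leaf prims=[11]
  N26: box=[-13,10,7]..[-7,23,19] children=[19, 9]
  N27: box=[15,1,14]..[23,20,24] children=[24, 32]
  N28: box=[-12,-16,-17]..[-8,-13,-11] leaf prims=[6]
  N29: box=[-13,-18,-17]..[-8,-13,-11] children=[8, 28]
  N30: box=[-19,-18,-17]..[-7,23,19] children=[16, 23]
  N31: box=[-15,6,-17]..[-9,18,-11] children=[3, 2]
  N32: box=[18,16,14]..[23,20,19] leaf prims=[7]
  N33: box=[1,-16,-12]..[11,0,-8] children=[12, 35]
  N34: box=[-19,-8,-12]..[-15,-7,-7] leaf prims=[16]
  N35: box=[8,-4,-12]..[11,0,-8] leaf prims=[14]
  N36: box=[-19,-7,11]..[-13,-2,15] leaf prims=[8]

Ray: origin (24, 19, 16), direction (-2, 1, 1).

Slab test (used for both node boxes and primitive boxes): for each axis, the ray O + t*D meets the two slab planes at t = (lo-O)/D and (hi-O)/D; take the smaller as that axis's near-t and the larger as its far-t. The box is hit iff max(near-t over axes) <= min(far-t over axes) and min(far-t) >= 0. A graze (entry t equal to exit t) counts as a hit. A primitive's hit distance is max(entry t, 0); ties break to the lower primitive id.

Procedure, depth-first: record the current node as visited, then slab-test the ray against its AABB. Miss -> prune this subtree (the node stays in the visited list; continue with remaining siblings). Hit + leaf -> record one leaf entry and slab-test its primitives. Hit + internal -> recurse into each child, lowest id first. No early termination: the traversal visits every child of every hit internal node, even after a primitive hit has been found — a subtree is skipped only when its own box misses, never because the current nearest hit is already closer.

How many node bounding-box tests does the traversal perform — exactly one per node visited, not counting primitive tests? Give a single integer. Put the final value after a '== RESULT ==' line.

Walk:
N0 x:[0,43/2] y:[-37,4] z:[-33,8] -> hit [0,4], descend [11, 30]
  N11 x:[0,27/2] y:[-36,1] z:[-28,8] -> hit [0,1], descend [15, 20]
    N15 x:[0,9/2] y:[-36,1] z:[-4,8] -> hit [0,1], descend [17, 27]
      N17 x:[0,3] y:[-36,-33] z:[-4,-3] -> miss, prune
      N27 x:[1/2,9/2] y:[-18,1] z:[-2,8] -> hit [1/2,1], descend [24, 32]
        N24 x:[5/2,9/2] y:[-18,-13] z:[2,8] -> miss, prune
        N32 x:[1/2,3] y:[-3,1] z:[-2,3] -> hit [1/2,1] leaf, test {P7@t=1/2}
    N20 x:[9/2,27/2] y:[-35,-11] z:[-28,1] -> miss, prune
  N30 x:[31/2,43/2] y:[-37,4] z:[-33,3] -> miss, prune

Visited [0, 11, 15, 17, 27, 24, 32, 20, 30]. Tests: 9 box, 1 leaf. Nearest: P7.

== RESULT ==
9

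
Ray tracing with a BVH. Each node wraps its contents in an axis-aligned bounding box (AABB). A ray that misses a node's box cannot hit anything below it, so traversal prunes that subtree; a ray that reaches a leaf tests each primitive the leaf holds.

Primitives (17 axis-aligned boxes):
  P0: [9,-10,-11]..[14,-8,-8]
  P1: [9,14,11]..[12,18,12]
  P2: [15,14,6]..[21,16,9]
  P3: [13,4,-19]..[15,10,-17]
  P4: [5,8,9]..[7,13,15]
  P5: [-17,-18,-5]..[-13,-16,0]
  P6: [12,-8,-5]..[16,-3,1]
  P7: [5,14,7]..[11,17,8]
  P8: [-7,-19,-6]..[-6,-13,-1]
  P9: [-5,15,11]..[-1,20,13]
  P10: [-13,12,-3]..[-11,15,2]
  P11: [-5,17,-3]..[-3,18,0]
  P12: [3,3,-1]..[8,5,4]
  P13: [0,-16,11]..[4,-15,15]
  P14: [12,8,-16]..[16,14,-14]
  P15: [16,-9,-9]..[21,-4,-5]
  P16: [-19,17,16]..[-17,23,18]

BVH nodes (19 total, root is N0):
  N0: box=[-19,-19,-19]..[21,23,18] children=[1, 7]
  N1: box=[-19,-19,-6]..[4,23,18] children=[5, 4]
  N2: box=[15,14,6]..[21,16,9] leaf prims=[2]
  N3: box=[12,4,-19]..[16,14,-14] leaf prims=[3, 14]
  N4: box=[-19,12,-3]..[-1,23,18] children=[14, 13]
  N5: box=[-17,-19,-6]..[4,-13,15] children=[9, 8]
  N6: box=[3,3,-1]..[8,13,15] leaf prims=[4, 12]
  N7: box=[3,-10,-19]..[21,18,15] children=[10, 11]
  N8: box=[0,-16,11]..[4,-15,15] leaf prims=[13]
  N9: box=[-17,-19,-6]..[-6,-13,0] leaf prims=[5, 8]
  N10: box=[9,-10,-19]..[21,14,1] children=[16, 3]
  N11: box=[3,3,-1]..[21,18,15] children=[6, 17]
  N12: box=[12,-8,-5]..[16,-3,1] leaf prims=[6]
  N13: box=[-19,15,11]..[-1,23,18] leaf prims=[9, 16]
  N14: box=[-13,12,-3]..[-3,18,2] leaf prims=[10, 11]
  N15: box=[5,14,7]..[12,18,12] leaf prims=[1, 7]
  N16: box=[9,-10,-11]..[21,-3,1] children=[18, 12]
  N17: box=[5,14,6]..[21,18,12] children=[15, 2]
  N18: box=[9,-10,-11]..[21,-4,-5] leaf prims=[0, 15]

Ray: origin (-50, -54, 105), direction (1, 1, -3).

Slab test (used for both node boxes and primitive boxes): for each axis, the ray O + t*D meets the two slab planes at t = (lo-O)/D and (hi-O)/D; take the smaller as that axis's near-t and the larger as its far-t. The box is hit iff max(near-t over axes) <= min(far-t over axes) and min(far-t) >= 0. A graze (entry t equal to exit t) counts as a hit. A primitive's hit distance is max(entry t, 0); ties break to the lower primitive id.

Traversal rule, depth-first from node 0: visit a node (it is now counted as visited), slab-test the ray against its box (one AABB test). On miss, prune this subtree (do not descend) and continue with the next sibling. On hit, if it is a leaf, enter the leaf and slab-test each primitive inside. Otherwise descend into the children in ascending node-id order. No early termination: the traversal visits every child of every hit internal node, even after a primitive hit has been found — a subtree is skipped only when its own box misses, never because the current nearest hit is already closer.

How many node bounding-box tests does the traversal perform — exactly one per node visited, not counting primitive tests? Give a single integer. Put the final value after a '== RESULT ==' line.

Trace the traversal:
N0 x:[31,71] y:[35,77] z:[29,124/3] -> hit [35,124/3], descend [1, 7]
  N1 x:[31,54] y:[35,77] z:[29,37] -> hit [35,37], descend [4, 5]
    N4 x:[31,49] y:[66,77] z:[29,36] -> miss, prune
    N5 x:[33,54] y:[35,41] z:[30,37] -> hit [35,37], descend [8, 9]
      N8 x:[50,54] y:[38,39] z:[30,94/3] -> miss, prune
      N9 x:[33,44] y:[35,41] z:[35,37] -> hit [35,37] leaf, test {P5@t=36, P8(miss)}
  N7 x:[53,71] y:[44,72] z:[30,124/3] -> miss, prune

7 AABB tests over nodes [0, 1, 4, 5, 8, 9, 7]; 1 leaf entered; closest P5.

== RESULT ==
7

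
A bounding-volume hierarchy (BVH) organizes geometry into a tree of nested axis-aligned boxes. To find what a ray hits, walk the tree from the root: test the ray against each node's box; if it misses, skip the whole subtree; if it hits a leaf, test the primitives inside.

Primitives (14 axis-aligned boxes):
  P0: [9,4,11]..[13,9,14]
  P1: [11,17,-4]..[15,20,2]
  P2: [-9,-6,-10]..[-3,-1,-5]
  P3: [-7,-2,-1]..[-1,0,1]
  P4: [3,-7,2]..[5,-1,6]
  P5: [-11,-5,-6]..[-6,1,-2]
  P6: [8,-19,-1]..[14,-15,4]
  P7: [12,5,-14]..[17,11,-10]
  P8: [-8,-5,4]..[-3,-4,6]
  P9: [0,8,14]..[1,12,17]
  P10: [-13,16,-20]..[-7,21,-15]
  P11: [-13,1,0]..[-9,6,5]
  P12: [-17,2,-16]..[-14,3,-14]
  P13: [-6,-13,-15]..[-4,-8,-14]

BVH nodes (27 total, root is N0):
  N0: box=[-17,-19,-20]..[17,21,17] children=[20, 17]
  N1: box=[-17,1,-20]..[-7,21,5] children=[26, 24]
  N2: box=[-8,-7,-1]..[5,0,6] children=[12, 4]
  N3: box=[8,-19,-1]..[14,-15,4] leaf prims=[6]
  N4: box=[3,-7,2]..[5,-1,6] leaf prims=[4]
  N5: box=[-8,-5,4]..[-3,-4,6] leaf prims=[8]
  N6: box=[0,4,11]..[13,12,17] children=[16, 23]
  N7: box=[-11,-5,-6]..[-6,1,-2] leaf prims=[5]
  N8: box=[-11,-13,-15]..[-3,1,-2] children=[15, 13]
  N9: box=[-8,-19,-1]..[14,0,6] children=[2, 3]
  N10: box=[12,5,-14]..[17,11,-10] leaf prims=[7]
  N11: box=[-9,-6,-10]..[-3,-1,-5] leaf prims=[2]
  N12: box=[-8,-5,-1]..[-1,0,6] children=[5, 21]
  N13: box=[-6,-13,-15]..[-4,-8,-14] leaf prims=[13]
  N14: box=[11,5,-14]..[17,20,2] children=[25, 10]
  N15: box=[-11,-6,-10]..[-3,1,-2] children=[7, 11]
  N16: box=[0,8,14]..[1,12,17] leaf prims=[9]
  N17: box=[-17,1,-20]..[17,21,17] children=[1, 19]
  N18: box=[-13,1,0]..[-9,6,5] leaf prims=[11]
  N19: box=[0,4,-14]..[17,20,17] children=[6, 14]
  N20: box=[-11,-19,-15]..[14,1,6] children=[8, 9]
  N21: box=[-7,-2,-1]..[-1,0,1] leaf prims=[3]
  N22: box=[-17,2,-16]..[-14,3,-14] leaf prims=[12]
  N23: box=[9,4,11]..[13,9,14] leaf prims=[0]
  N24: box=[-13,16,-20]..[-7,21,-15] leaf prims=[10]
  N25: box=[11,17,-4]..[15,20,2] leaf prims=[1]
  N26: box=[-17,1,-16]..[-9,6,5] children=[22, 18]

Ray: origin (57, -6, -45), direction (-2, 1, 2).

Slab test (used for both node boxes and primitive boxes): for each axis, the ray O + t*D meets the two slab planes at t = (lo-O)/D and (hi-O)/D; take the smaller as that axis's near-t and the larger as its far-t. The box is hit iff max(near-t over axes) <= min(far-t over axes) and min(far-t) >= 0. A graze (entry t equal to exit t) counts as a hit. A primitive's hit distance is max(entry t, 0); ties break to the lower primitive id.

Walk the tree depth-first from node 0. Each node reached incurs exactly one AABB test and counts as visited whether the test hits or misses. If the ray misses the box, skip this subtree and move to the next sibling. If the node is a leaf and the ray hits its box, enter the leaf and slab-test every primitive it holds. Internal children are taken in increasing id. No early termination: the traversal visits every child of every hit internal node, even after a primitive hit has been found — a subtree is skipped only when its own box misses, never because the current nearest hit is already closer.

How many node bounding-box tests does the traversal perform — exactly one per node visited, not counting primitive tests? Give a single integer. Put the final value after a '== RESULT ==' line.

Traverse from the root:
N0 x:[20,37] y:[-13,27] z:[25/2,31] -> hit [20,27], descend [17, 20]
  N17 x:[20,37] y:[7,27] z:[25/2,31] -> hit [20,27], descend [1, 19]
    N1 x:[32,37] y:[7,27] z:[25/2,25] -> miss, prune
    N19 x:[20,57/2] y:[10,26] z:[31/2,31] -> hit [20,26], descend [6, 14]
      N6 x:[22,57/2] y:[10,18] z:[28,31] -> miss, prune
      N14 x:[20,23] y:[11,26] z:[31/2,47/2] -> hit [20,23], descend [10, 25]
        N10 x:[20,45/2] y:[11,17] z:[31/2,35/2] -> miss, prune
        N25 x:[21,23] y:[23,26] z:[41/2,47/2] -> hit [23,23] leaf, test {P1@t=23}
  N20 x:[43/2,34] y:[-13,7] z:[15,51/2] -> miss, prune

order=[0, 17, 1, 19, 6, 14, 10, 25, 20]  |boxes|=9  |leaves|=1  hit=P1

== RESULT ==
9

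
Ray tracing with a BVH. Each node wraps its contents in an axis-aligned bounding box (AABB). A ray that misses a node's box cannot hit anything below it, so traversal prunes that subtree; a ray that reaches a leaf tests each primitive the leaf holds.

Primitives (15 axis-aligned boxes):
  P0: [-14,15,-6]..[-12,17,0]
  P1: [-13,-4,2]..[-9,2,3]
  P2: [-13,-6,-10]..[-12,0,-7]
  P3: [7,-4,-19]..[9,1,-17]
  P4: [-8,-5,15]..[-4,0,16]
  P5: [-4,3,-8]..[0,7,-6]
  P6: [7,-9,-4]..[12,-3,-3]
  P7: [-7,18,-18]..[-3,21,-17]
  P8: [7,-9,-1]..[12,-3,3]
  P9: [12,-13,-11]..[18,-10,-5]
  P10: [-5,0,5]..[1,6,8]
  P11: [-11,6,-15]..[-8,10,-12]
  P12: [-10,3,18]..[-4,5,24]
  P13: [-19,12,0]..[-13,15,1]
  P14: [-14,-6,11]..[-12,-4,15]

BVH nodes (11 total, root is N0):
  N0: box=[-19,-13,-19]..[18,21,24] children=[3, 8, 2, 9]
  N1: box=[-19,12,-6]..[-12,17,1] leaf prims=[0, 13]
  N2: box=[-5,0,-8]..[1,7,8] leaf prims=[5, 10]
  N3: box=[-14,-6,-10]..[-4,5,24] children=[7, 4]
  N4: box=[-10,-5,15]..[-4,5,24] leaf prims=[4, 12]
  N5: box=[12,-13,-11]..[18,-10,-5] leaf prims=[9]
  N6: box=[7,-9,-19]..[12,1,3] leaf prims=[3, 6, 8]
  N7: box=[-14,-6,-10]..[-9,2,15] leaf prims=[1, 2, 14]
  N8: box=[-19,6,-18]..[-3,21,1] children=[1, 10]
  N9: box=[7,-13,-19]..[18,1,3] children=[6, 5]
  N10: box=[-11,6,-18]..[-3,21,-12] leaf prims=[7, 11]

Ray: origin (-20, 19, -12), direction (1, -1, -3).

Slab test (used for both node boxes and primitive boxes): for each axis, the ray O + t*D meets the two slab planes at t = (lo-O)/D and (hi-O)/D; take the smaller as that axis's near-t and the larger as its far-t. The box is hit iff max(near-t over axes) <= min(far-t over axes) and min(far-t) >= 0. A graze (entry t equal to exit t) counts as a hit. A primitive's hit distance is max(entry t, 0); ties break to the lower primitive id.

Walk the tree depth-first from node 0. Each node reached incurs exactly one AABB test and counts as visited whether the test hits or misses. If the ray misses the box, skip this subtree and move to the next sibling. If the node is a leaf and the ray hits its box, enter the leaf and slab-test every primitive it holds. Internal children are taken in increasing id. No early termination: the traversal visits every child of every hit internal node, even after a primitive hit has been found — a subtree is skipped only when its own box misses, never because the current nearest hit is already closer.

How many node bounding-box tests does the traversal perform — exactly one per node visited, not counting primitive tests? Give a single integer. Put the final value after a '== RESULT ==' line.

Traverse from the root:
N0 x:[1,38] y:[-2,32] z:[-12,7/3] -> hit [1,7/3], descend [2, 3, 8, 9]
  N2 x:[15,21] y:[12,19] z:[-20/3,-4/3] -> miss, prune
  N3 x:[6,16] y:[14,25] z:[-12,-2/3] -> miss, prune
  N8 x:[1,17] y:[-2,13] z:[-13/3,2] -> hit [1,2], descend [1, 10]
    N1 x:[1,8] y:[2,7] z:[-13/3,-2] -> miss, prune
    N10 x:[9,17] y:[-2,13] z:[0,2] -> miss, prune
  N9 x:[27,38] y:[18,32] z:[-5,7/3] -> miss, prune

order=[0, 2, 3, 8, 1, 10, 9]  |boxes|=7  |leaves|=0  hit=miss

== RESULT ==
7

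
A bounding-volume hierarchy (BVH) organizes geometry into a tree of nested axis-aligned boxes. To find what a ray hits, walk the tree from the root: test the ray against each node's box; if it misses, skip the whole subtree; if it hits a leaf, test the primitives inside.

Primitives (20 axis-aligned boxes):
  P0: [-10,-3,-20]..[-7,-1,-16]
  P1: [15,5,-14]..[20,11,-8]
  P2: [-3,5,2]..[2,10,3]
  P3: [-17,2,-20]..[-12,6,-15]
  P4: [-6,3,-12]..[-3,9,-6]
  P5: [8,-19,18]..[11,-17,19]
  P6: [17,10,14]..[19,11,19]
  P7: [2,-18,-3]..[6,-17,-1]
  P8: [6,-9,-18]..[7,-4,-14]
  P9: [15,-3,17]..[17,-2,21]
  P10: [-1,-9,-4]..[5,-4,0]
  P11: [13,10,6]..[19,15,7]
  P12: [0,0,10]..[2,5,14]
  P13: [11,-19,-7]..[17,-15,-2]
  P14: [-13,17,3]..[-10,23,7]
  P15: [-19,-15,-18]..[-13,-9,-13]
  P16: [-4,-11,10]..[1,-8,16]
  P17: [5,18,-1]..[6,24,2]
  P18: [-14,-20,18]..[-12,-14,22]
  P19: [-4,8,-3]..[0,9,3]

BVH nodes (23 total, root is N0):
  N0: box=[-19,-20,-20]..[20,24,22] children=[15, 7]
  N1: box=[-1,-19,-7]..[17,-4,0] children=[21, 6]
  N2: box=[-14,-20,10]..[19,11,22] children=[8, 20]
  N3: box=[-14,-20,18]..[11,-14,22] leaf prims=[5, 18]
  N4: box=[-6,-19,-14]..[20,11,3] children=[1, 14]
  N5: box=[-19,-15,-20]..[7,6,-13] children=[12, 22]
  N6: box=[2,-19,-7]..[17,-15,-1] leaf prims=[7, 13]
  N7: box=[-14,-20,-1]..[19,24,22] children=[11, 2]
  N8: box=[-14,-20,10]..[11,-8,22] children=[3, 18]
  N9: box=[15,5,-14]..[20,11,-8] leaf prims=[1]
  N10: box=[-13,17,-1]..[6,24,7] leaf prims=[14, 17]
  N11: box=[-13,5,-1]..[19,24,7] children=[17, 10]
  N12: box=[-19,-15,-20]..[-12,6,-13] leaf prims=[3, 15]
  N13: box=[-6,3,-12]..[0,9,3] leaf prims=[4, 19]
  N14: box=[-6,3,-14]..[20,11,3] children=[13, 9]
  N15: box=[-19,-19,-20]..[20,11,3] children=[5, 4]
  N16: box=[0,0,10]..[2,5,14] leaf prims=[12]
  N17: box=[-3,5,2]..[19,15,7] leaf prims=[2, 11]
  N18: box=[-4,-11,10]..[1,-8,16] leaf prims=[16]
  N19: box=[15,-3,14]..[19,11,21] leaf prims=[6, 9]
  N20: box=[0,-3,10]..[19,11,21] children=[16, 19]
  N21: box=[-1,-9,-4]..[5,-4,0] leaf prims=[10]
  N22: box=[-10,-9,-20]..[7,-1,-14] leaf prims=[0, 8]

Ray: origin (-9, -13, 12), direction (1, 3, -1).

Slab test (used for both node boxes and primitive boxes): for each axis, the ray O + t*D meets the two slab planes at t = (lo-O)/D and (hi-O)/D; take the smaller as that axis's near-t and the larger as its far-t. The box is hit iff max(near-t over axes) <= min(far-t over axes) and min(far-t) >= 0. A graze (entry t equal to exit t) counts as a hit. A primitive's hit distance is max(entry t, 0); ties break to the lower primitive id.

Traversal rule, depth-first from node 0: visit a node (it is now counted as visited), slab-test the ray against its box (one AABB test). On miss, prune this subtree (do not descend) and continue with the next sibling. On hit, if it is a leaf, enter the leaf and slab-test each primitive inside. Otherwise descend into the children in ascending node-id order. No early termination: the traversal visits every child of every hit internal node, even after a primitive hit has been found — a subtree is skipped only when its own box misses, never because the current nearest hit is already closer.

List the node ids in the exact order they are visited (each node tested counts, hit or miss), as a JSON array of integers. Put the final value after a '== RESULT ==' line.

Walk:
N0 x:[-10,29] y:[-7/3,37/3] z:[-10,32] -> hit [-7/3,37/3], descend [7, 15]
  N7 x:[-5,28] y:[-7/3,37/3] z:[-10,13] -> hit [-7/3,37/3], descend [2, 11]
    N2 x:[-5,28] y:[-7/3,8] z:[-10,2] -> hit [-7/3,2], descend [8, 20]
      N8 x:[-5,20] y:[-7/3,5/3] z:[-10,2] -> hit [-7/3,5/3], descend [3, 18]
        N3 x:[-5,20] y:[-7/3,-1/3] z:[-10,-6] -> miss, prune
        N18 x:[5,10] y:[2/3,5/3] z:[-4,2] -> miss, prune
      N20 x:[9,28] y:[10/3,8] z:[-9,2] -> miss, prune
    N11 x:[-4,28] y:[6,37/3] z:[5,13] -> hit [6,37/3], descend [10, 17]
      N10 x:[-4,15] y:[10,37/3] z:[5,13] -> hit [10,37/3] leaf, test {P14(miss), P17(miss)}
      N17 x:[6,28] y:[6,28/3] z:[5,10] -> hit [6,28/3] leaf, test {P2(miss), P11(miss)}
  N15 x:[-10,29] y:[-2,8] z:[9,32] -> miss, prune

11 AABB tests over nodes [0, 7, 2, 8, 3, 18, 20, 11, 10, 17, 15]; 2 leaves entered; closest miss.

== RESULT ==
[0, 7, 2, 8, 3, 18, 20, 11, 10, 17, 15]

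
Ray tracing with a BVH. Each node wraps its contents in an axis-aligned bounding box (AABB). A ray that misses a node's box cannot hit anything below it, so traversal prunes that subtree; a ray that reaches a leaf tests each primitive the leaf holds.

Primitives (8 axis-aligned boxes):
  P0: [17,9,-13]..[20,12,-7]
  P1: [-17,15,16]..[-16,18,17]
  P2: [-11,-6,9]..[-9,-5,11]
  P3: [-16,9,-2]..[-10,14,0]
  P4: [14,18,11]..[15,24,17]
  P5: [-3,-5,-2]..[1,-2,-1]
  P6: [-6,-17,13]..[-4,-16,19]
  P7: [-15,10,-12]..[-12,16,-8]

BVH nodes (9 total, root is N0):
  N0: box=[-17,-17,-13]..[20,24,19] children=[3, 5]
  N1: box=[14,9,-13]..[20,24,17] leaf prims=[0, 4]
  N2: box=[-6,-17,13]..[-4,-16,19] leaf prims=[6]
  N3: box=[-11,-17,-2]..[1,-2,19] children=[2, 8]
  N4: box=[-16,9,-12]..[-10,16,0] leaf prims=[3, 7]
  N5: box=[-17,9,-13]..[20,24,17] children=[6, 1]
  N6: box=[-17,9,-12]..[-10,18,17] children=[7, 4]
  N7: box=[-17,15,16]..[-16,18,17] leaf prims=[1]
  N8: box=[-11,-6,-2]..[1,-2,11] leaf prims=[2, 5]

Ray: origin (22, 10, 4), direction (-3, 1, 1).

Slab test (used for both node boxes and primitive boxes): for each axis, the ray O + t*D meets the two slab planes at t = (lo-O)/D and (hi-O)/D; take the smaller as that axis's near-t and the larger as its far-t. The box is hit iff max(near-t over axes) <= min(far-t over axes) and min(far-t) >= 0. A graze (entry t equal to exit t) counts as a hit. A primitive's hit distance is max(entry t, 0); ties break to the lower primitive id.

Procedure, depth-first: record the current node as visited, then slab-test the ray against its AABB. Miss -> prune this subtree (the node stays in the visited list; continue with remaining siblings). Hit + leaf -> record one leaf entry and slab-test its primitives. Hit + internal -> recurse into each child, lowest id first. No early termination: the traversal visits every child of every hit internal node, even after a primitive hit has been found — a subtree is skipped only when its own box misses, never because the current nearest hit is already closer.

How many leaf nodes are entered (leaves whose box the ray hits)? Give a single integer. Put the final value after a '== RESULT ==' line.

Trace the traversal:
N0 x:[2/3,13] y:[-27,14] z:[-17,15] -> hit [2/3,13], descend [3, 5]
  N3 x:[7,11] y:[-27,-12] z:[-6,15] -> miss, prune
  N5 x:[2/3,13] y:[-1,14] z:[-17,13] -> hit [2/3,13], descend [1, 6]
    N1 x:[2/3,8/3] y:[-1,14] z:[-17,13] -> hit [2/3,8/3] leaf, test {P0(miss), P4(miss)}
    N6 x:[32/3,13] y:[-1,8] z:[-16,13] -> miss, prune

order=[0, 3, 5, 1, 6]  |boxes|=5  |leaves|=1  hit=miss

== RESULT ==
1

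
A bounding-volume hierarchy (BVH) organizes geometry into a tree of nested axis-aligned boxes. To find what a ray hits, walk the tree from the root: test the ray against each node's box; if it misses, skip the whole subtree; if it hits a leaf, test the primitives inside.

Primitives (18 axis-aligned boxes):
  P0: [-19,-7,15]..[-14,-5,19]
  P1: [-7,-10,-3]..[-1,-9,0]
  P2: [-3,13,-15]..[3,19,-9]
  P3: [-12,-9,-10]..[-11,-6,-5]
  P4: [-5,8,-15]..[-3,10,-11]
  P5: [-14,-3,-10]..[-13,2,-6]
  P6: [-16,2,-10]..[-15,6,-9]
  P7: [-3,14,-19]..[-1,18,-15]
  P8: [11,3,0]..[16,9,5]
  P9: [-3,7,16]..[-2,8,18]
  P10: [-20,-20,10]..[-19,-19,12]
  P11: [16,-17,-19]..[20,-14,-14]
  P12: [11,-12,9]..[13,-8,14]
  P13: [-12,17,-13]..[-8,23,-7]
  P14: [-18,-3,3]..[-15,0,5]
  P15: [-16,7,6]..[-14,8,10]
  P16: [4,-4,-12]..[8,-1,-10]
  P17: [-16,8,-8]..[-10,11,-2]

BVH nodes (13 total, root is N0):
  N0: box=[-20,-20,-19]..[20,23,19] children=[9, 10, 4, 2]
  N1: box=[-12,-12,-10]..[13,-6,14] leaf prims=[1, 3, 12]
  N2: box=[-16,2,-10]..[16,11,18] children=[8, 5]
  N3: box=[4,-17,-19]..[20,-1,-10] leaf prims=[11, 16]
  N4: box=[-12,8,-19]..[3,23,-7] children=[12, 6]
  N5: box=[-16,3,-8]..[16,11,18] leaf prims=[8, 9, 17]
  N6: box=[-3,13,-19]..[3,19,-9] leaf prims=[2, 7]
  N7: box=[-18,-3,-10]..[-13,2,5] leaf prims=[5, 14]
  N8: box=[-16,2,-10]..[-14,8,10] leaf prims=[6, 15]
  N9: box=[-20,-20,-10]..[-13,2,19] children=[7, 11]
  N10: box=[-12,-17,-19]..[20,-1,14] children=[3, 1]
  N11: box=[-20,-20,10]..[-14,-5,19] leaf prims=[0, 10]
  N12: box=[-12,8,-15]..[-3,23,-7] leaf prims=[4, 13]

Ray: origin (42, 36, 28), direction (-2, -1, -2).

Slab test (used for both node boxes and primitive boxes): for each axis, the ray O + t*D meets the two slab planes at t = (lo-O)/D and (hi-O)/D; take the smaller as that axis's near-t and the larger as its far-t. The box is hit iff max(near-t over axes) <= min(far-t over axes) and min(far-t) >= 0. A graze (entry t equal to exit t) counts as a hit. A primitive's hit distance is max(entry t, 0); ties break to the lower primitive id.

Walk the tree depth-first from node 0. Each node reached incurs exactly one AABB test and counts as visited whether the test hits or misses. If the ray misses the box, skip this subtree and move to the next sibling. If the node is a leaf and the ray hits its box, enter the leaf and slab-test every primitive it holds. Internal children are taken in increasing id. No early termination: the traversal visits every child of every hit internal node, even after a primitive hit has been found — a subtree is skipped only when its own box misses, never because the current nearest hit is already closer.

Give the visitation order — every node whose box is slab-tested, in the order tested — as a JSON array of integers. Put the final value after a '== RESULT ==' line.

Walk:
N0 x:[11,31] y:[13,56] z:[9/2,47/2] -> hit [13,47/2], descend [2, 4, 9, 10]
  N2 x:[13,29] y:[25,34] z:[5,19] -> miss, prune
  N4 x:[39/2,27] y:[13,28] z:[35/2,47/2] -> hit [39/2,47/2], descend [6, 12]
    N6 x:[39/2,45/2] y:[17,23] z:[37/2,47/2] -> hit [39/2,45/2] leaf, test {P2@t=39/2, P7@t=43/2}
    N12 x:[45/2,27] y:[13,28] z:[35/2,43/2] -> miss, prune
  N9 x:[55/2,31] y:[34,56] z:[9/2,19] -> miss, prune
  N10 x:[11,27] y:[37,53] z:[7,47/2] -> miss, prune

order=[0, 2, 4, 6, 12, 9, 10]  |boxes|=7  |leaves|=1  hit=P2

== RESULT ==
[0, 2, 4, 6, 12, 9, 10]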